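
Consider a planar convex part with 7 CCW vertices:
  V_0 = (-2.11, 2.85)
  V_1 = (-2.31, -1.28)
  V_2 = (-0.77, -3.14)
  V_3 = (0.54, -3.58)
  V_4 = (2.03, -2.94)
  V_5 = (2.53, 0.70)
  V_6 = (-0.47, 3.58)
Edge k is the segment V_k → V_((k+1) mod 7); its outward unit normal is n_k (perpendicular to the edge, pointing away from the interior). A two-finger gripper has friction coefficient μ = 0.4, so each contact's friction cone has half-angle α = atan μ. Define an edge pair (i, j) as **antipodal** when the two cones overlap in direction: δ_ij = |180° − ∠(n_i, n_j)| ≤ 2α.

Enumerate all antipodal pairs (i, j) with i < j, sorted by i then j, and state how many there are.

count = 5; pairs: (0,4), (1,5), (2,5), (2,6), (3,6)

α = atan 0.4 = 21.80°;  2α = 43.60°
n_0 = (-0.9988, +0.0484)
n_1 = (-0.7703, -0.6377)
n_2 = (-0.3184, -0.9480)
n_3 = (+0.3947, -0.9188)
n_4 = (+0.9907, -0.1361)
n_5 = (+0.6925, +0.7214)
n_6 = (-0.4067, +0.9136)
  (0,1): δ = 137.60°  ·
  (0,2): δ = 105.79°  ·
  (0,3): δ = 63.98°  ·
  (0,4): δ = 5.05°  ✓
  (0,5): δ = 48.94°  ·
  (0,6): δ = 116.77°  ·
  (1,2): δ = 148.19°  ·
  (1,3): δ = 106.38°  ·
  (1,4): δ = 47.44°  ·
  (1,5): δ = 6.55°  ✓
  (1,6): δ = 74.37°  ·
  (2,3): δ = 138.19°  ·
  (2,4): δ = 79.26°  ·
  (2,5): δ = 25.26°  ✓
  (2,6): δ = 42.56°  ✓
  (3,4): δ = 121.07°  ·
  (3,5): δ = 67.08°  ·
  (3,6): δ = 0.75°  ✓
  (4,5): δ = 126.01°  ·
  (4,6): δ = 58.18°  ·
  (5,6): δ = 112.17°  ·
antipodal pairs: 5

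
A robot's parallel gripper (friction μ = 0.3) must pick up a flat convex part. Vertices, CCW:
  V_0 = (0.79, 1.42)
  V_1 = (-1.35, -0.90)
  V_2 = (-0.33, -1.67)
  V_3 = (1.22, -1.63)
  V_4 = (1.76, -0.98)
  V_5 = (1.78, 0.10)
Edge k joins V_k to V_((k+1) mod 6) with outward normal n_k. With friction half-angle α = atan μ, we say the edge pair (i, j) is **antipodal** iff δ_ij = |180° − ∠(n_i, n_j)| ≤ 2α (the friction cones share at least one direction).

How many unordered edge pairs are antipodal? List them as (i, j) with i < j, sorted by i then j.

α = atan 0.3 = 16.70°;  2α = 33.40°
n_0 = (-0.7350, +0.6780)
n_1 = (-0.6025, -0.7981)
n_2 = (+0.0258, -0.9997)
n_3 = (+0.7692, -0.6390)
n_4 = (+0.9998, -0.0185)
n_5 = (+0.8000, +0.6000)
  (0,1): δ = 84.36°  ·
  (0,2): δ = 45.83°  ·
  (0,3): δ = 2.97°  ✓
  (0,4): δ = 41.63°  ·
  (0,5): δ = 79.56°  ·
  (1,2): δ = 141.47°  ·
  (1,3): δ = 92.67°  ·
  (1,4): δ = 54.01°  ·
  (1,5): δ = 16.08°  ✓
  (2,3): δ = 131.20°  ·
  (2,4): δ = 92.54°  ·
  (2,5): δ = 54.61°  ·
  (3,4): δ = 141.34°  ·
  (3,5): δ = 103.41°  ·
  (4,5): δ = 142.07°  ·
antipodal pairs: 2

count = 2; pairs: (0,3), (1,5)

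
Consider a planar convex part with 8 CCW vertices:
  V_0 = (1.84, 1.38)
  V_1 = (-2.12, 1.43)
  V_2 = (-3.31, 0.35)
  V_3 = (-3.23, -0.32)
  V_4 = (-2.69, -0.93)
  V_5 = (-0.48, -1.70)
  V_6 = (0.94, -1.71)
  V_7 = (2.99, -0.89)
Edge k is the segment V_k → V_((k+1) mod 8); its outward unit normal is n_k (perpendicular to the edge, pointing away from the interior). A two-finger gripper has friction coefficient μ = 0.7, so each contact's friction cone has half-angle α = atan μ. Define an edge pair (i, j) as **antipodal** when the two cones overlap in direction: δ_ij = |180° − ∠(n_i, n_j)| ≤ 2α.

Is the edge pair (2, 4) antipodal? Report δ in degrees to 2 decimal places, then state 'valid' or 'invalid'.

α = atan 0.7 = 34.99°;  2α = 69.98°
edge 2: e_2 = (+0.08, -0.67);  n_2 = (-0.9929, -0.1186)
edge 4: e_4 = (+2.21, -0.77);  n_4 = (-0.3290, -0.9443)
∠(n_2, n_4) = 63.98°
δ = |180° − 63.98°| = 116.02°
116.02° > 2α = 69.98°  →  invalid

δ = 116.02°, invalid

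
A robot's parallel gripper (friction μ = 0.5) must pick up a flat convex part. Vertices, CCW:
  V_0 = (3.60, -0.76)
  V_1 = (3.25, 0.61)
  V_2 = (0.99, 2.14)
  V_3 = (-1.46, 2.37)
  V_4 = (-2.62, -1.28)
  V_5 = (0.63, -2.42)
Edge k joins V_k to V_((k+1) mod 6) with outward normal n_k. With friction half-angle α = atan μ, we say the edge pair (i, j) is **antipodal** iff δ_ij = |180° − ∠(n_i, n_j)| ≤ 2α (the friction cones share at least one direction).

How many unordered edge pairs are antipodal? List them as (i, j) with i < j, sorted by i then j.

α = atan 0.5 = 26.57°;  2α = 53.13°
n_0 = (+0.9689, +0.2475)
n_1 = (+0.5606, +0.8281)
n_2 = (+0.0935, +0.9956)
n_3 = (-0.9530, +0.3029)
n_4 = (-0.3310, -0.9436)
n_5 = (+0.4879, -0.8729)
  (0,1): δ = 138.43°  ·
  (0,2): δ = 109.69°  ·
  (0,3): δ = 31.96°  ✓
  (0,4): δ = 56.34°  ·
  (0,5): δ = 104.87°  ·
  (1,2): δ = 151.27°  ·
  (1,3): δ = 73.53°  ·
  (1,4): δ = 14.77°  ✓
  (1,5): δ = 63.30°  ·
  (2,3): δ = 102.27°  ·
  (2,4): δ = 13.97°  ✓
  (2,5): δ = 34.56°  ✓
  (3,4): δ = 91.70°  ·
  (3,5): δ = 43.17°  ✓
  (4,5): δ = 131.47°  ·
antipodal pairs: 5

count = 5; pairs: (0,3), (1,4), (2,4), (2,5), (3,5)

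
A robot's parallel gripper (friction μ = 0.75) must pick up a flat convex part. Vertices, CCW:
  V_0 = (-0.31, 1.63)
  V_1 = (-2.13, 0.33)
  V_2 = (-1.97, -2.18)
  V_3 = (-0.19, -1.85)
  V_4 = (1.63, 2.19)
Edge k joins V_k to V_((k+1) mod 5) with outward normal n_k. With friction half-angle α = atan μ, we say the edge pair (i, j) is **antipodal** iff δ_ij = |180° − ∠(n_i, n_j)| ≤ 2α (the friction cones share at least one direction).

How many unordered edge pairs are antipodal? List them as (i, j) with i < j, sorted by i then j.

count = 5; pairs: (0,2), (0,3), (1,3), (2,4), (3,4)

α = atan 0.75 = 36.87°;  2α = 73.74°
n_0 = (-0.5812, +0.8137)
n_1 = (-0.9980, -0.0636)
n_2 = (+0.1823, -0.9832)
n_3 = (+0.9118, -0.4107)
n_4 = (-0.2773, +0.9608)
  (0,1): δ = 121.89°  ·
  (0,2): δ = 25.03°  ✓
  (0,3): δ = 30.21°  ✓
  (0,4): δ = 160.56°  ·
  (1,2): δ = 83.14°  ·
  (1,3): δ = 27.90°  ✓
  (1,4): δ = 102.45°  ·
  (2,3): δ = 124.75°  ·
  (2,4): δ = 5.60°  ✓
  (3,4): δ = 49.65°  ✓
antipodal pairs: 5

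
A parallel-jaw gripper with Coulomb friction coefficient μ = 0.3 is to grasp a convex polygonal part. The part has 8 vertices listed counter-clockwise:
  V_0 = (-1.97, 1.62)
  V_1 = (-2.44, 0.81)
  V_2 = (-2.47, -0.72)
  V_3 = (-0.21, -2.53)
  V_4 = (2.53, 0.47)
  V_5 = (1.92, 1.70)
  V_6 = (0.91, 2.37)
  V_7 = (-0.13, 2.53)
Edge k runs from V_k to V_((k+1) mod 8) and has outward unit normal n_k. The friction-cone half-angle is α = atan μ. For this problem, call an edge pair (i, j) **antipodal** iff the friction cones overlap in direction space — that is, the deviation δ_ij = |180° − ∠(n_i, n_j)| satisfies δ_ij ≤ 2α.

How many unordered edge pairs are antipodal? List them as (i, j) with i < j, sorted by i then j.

α = atan 0.3 = 16.70°;  2α = 33.40°
n_0 = (-0.8649, +0.5019)
n_1 = (-0.9998, +0.0196)
n_2 = (-0.6251, -0.7805)
n_3 = (+0.7384, -0.6744)
n_4 = (+0.8959, +0.4443)
n_5 = (+0.5528, +0.8333)
n_6 = (+0.1521, +0.9884)
n_7 = (-0.4433, +0.8964)
  (0,1): δ = 151.00°  ·
  (0,2): δ = 98.57°  ·
  (0,3): δ = 12.28°  ✓
  (0,4): δ = 56.50°  ·
  (0,5): δ = 86.57°  ·
  (0,6): δ = 111.38°  ·
  (0,7): δ = 146.44°  ·
  (1,2): δ = 127.57°  ·
  (1,3): δ = 41.28°  ·
  (1,4): δ = 27.50°  ✓
  (1,5): δ = 57.56°  ·
  (1,6): δ = 82.38°  ·
  (1,7): δ = 117.44°  ·
  (2,3): δ = 93.72°  ·
  (2,4): δ = 24.93°  ✓
  (2,5): δ = 5.13°  ✓
  (2,6): δ = 29.94°  ✓
  (2,7): δ = 65.01°  ·
  (3,4): δ = 111.22°  ·
  (3,5): δ = 81.15°  ·
  (3,6): δ = 56.34°  ·
  (3,7): δ = 21.28°  ✓
  (4,5): δ = 149.94°  ·
  (4,6): δ = 125.12°  ·
  (4,7): δ = 90.06°  ·
  (5,6): δ = 155.19°  ·
  (5,7): δ = 120.13°  ·
  (6,7): δ = 144.94°  ·
antipodal pairs: 6

count = 6; pairs: (0,3), (1,4), (2,4), (2,5), (2,6), (3,7)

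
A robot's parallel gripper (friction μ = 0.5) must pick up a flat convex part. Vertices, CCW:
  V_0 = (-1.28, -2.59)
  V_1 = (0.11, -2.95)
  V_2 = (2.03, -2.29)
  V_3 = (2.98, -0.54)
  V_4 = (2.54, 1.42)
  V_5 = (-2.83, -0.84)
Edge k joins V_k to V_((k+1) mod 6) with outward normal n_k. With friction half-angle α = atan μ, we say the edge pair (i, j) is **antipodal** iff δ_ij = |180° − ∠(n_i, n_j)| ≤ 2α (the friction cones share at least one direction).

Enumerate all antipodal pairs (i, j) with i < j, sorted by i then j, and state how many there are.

count = 4; pairs: (0,4), (1,4), (2,4), (3,5)

α = atan 0.5 = 26.57°;  2α = 53.13°
n_0 = (-0.2507, -0.9681)
n_1 = (+0.3251, -0.9457)
n_2 = (+0.8789, -0.4771)
n_3 = (+0.9757, +0.2190)
n_4 = (-0.3879, +0.9217)
n_5 = (-0.7486, -0.6630)
  (0,1): δ = 146.51°  ·
  (0,2): δ = 103.98°  ·
  (0,3): δ = 62.83°  ·
  (0,4): δ = 37.34°  ✓
  (0,5): δ = 146.05°  ·
  (1,2): δ = 137.47°  ·
  (1,3): δ = 96.32°  ·
  (1,4): δ = 3.85°  ✓
  (1,5): δ = 112.56°  ·
  (2,3): δ = 138.85°  ·
  (2,4): δ = 38.68°  ✓
  (2,5): δ = 70.03°  ·
  (3,4): δ = 79.83°  ·
  (3,5): δ = 28.88°  ✓
  (4,5): δ = 71.29°  ·
antipodal pairs: 4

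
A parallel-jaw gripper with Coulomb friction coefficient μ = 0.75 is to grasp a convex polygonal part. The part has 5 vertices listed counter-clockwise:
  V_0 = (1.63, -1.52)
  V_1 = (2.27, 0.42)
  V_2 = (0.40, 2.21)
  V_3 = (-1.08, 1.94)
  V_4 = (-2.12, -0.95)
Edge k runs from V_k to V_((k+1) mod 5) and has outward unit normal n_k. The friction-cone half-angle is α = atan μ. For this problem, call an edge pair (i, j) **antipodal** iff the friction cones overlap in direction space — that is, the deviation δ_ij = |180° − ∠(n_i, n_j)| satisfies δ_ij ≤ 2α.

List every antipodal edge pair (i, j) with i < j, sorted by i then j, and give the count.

count = 5; pairs: (0,2), (0,3), (1,3), (1,4), (2,4)

α = atan 0.75 = 36.87°;  2α = 73.74°
n_0 = (+0.9497, -0.3133)
n_1 = (+0.6915, +0.7224)
n_2 = (-0.1795, +0.9838)
n_3 = (-0.9409, +0.3386)
n_4 = (-0.1503, -0.9886)
  (0,1): δ = 115.49°  ·
  (0,2): δ = 61.40°  ✓
  (0,3): δ = 1.53°  ✓
  (0,4): δ = 99.61°  ·
  (1,2): δ = 125.91°  ·
  (1,3): δ = 66.04°  ✓
  (1,4): δ = 35.11°  ✓
  (2,3): δ = 120.13°  ·
  (2,4): δ = 18.98°  ✓
  (3,4): δ = 78.85°  ·
antipodal pairs: 5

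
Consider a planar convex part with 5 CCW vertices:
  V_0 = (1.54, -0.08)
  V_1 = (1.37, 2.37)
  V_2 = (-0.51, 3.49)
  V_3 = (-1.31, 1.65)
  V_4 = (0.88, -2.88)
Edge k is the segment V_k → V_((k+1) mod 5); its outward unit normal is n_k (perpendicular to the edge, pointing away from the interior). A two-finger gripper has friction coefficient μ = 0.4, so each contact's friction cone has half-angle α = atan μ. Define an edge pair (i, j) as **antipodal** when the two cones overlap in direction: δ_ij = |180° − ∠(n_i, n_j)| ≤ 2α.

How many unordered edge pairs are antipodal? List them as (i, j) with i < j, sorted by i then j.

count = 5; pairs: (0,2), (0,3), (1,3), (2,4), (3,4)

α = atan 0.4 = 21.80°;  2α = 43.60°
n_0 = (+0.9976, +0.0692)
n_1 = (+0.5118, +0.8591)
n_2 = (-0.9171, +0.3987)
n_3 = (-0.9003, -0.4352)
n_4 = (+0.9733, -0.2294)
  (0,1): δ = 124.75°  ·
  (0,2): δ = 27.47°  ✓
  (0,3): δ = 21.83°  ✓
  (0,4): δ = 162.77°  ·
  (1,2): δ = 82.71°  ·
  (1,3): δ = 33.41°  ✓
  (1,4): δ = 107.52°  ·
  (2,3): δ = 130.70°  ·
  (2,4): δ = 10.24°  ✓
  (3,4): δ = 39.06°  ✓
antipodal pairs: 5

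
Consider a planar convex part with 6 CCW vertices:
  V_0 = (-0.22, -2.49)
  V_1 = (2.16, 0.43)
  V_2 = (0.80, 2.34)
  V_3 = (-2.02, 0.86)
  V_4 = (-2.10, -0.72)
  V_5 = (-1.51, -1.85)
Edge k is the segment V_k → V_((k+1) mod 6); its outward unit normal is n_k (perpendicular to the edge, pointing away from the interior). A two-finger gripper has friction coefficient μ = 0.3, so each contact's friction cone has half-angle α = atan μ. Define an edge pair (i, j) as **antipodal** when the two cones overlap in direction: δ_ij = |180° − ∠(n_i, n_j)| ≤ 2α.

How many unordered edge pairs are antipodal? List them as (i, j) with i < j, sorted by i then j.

α = atan 0.3 = 16.70°;  2α = 33.40°
n_0 = (+0.7751, -0.6318)
n_1 = (+0.8146, +0.5800)
n_2 = (-0.4647, +0.8855)
n_3 = (-0.9987, +0.0506)
n_4 = (-0.8864, -0.4628)
n_5 = (-0.4444, -0.8958)
  (0,1): δ = 105.37°  ·
  (0,2): δ = 23.13°  ✓
  (0,3): δ = 36.28°  ·
  (0,4): δ = 66.75°  ·
  (0,5): δ = 102.80°  ·
  (1,2): δ = 97.76°  ·
  (1,3): δ = 38.35°  ·
  (1,4): δ = 7.88°  ✓
  (1,5): δ = 28.16°  ✓
  (2,3): δ = 120.59°  ·
  (2,4): δ = 90.12°  ·
  (2,5): δ = 54.08°  ·
  (3,4): δ = 149.53°  ·
  (3,5): δ = 113.49°  ·
  (4,5): δ = 143.96°  ·
antipodal pairs: 3

count = 3; pairs: (0,2), (1,4), (1,5)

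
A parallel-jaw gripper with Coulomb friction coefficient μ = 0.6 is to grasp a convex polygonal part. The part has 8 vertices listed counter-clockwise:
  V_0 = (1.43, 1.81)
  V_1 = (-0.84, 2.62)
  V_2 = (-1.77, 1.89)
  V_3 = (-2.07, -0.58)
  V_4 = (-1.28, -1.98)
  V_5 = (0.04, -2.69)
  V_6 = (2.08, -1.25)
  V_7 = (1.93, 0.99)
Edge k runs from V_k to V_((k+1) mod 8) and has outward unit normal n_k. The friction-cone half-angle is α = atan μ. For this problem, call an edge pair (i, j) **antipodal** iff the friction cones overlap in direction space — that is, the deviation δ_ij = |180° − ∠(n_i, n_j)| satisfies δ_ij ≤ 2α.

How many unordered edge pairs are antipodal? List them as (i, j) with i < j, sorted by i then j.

α = atan 0.6 = 30.96°;  2α = 61.93°
n_0 = (+0.3361, +0.9418)
n_1 = (-0.6174, +0.7866)
n_2 = (-0.9927, +0.1206)
n_3 = (-0.8709, -0.4914)
n_4 = (-0.4737, -0.8807)
n_5 = (+0.5767, -0.8170)
n_6 = (+0.9978, +0.0668)
n_7 = (+0.8538, +0.5206)
  (0,1): δ = 122.23°  ·
  (0,2): δ = 77.29°  ·
  (0,3): δ = 40.93°  ✓
  (0,4): δ = 8.64°  ✓
  (0,5): δ = 54.86°  ✓
  (0,6): δ = 113.47°  ·
  (0,7): δ = 141.01°  ·
  (1,2): δ = 135.06°  ·
  (1,3): δ = 98.69°  ·
  (1,4): δ = 66.40°  ·
  (1,5): δ = 2.91°  ✓
  (1,6): δ = 55.70°  ✓
  (1,7): δ = 83.24°  ·
  (2,3): δ = 143.64°  ·
  (2,4): δ = 111.35°  ·
  (2,5): δ = 47.86°  ✓
  (2,6): δ = 10.76°  ✓
  (2,7): δ = 38.30°  ✓
  (3,4): δ = 147.71°  ·
  (3,5): δ = 84.22°  ·
  (3,6): δ = 25.60°  ✓
  (3,7): δ = 1.94°  ✓
  (4,5): δ = 116.51°  ·
  (4,6): δ = 57.89°  ✓
  (4,7): δ = 30.35°  ✓
  (5,6): δ = 121.39°  ·
  (5,7): δ = 93.84°  ·
  (6,7): δ = 152.46°  ·
antipodal pairs: 12

count = 12; pairs: (0,3), (0,4), (0,5), (1,5), (1,6), (2,5), (2,6), (2,7), (3,6), (3,7), (4,6), (4,7)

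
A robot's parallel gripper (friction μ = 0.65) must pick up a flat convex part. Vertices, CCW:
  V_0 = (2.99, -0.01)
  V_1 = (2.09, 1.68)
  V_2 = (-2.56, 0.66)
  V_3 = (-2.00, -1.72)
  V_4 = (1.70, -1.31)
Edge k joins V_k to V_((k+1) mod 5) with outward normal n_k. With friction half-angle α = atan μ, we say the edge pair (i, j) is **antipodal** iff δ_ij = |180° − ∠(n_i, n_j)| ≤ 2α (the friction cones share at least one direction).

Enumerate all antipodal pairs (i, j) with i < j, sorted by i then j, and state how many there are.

count = 4; pairs: (0,2), (1,3), (1,4), (2,4)

α = atan 0.65 = 33.02°;  2α = 66.05°
n_0 = (+0.8826, +0.4700)
n_1 = (-0.2143, +0.9768)
n_2 = (-0.9734, -0.2290)
n_3 = (+0.1101, -0.9939)
n_4 = (+0.7098, -0.7044)
  (0,1): δ = 105.67°  ·
  (0,2): δ = 14.80°  ✓
  (0,3): δ = 68.29°  ·
  (0,4): δ = 107.18°  ·
  (1,2): δ = 89.13°  ·
  (1,3): δ = 6.05°  ✓
  (1,4): δ = 32.85°  ✓
  (2,3): δ = 96.92°  ·
  (2,4): δ = 58.02°  ✓
  (3,4): δ = 141.10°  ·
antipodal pairs: 4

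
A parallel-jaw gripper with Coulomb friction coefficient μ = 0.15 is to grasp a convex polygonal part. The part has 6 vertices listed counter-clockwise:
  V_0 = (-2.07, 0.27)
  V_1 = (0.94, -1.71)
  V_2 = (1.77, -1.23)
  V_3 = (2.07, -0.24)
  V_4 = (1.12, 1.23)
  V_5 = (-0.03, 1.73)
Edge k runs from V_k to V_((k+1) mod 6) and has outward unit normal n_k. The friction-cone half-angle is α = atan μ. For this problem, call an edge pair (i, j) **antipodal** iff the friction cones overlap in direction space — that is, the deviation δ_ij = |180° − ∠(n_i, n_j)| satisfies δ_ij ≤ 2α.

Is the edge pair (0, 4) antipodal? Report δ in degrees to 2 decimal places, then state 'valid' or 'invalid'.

α = atan 0.15 = 8.53°;  2α = 17.06°
edge 0: e_0 = (+3.01, -1.98);  n_0 = (-0.5496, -0.8355)
edge 4: e_4 = (-1.15, +0.50);  n_4 = (+0.3987, +0.9171)
∠(n_0, n_4) = 170.16°
δ = |180° − 170.16°| = 9.84°
9.84° ≤ 2α = 17.06°  →  valid

δ = 9.84°, valid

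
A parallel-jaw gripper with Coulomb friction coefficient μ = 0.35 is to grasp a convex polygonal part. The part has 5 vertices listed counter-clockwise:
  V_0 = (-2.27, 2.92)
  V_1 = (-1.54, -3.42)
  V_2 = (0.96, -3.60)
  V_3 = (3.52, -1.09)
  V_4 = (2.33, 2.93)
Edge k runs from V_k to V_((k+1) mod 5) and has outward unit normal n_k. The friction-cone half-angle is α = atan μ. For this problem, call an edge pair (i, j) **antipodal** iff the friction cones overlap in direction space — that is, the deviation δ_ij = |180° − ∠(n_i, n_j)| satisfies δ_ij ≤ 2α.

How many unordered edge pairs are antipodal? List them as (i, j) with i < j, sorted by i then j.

count = 2; pairs: (0,3), (1,4)

α = atan 0.35 = 19.29°;  2α = 38.58°
n_0 = (-0.9934, -0.1144)
n_1 = (-0.0718, -0.9974)
n_2 = (+0.7001, -0.7140)
n_3 = (+0.9589, +0.2838)
n_4 = (-0.0022, +1.0000)
  (0,1): δ = 100.69°  ·
  (0,2): δ = 52.13°  ·
  (0,3): δ = 9.92°  ✓
  (0,4): δ = 83.56°  ·
  (1,2): δ = 131.45°  ·
  (1,3): δ = 69.39°  ·
  (1,4): δ = 4.24°  ✓
  (2,3): δ = 117.95°  ·
  (2,4): δ = 44.31°  ·
  (3,4): δ = 106.37°  ·
antipodal pairs: 2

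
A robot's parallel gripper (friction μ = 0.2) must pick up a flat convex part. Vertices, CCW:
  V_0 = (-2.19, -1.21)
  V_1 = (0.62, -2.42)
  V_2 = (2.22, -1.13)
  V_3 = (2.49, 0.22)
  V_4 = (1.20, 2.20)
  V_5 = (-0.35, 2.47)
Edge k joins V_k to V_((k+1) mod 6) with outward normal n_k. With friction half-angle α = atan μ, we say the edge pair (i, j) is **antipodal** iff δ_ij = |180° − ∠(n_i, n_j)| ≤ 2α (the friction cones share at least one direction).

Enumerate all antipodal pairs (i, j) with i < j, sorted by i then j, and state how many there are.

α = atan 0.2 = 11.31°;  2α = 22.62°
n_0 = (-0.3955, -0.9185)
n_1 = (+0.6277, -0.7785)
n_2 = (+0.9806, -0.1961)
n_3 = (+0.8379, +0.5459)
n_4 = (+0.1716, +0.9852)
n_5 = (-0.8944, +0.4472)
  (0,1): δ = 117.83°  ·
  (0,2): δ = 78.01°  ·
  (0,3): δ = 33.62°  ·
  (0,4): δ = 13.42°  ✓
  (0,5): δ = 86.73°  ·
  (1,2): δ = 140.19°  ·
  (1,3): δ = 95.79°  ·
  (1,4): δ = 48.76°  ·
  (1,5): δ = 24.56°  ·
  (2,3): δ = 135.61°  ·
  (2,4): δ = 88.57°  ·
  (2,5): δ = 15.26°  ✓
  (3,4): δ = 132.97°  ·
  (3,5): δ = 59.65°  ·
  (4,5): δ = 106.68°  ·
antipodal pairs: 2

count = 2; pairs: (0,4), (2,5)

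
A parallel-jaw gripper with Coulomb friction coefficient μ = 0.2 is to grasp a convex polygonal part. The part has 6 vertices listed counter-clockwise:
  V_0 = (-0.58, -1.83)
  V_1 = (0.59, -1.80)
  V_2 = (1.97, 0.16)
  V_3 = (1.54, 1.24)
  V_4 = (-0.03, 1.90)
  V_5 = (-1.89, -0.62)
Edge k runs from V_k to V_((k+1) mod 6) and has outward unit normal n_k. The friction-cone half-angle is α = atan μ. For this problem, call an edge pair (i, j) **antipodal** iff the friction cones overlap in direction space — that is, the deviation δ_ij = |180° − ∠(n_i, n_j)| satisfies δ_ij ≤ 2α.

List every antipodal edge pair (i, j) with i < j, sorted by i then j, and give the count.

count = 2; pairs: (1,4), (3,5)

α = atan 0.2 = 11.31°;  2α = 22.62°
n_0 = (+0.0256, -0.9997)
n_1 = (+0.8177, -0.5757)
n_2 = (+0.9291, +0.3699)
n_3 = (+0.3875, +0.9219)
n_4 = (-0.8046, +0.5939)
n_5 = (-0.6785, -0.7346)
  (0,1): δ = 126.62°  ·
  (0,2): δ = 69.76°  ·
  (0,3): δ = 24.27°  ·
  (0,4): δ = 52.10°  ·
  (0,5): δ = 135.80°  ·
  (1,2): δ = 123.14°  ·
  (1,3): δ = 77.65°  ·
  (1,4): δ = 1.28°  ✓
  (1,5): δ = 82.42°  ·
  (2,3): δ = 134.51°  ·
  (2,4): δ = 58.14°  ·
  (2,5): δ = 25.56°  ·
  (3,4): δ = 103.63°  ·
  (3,5): δ = 19.93°  ✓
  (4,5): δ = 96.30°  ·
antipodal pairs: 2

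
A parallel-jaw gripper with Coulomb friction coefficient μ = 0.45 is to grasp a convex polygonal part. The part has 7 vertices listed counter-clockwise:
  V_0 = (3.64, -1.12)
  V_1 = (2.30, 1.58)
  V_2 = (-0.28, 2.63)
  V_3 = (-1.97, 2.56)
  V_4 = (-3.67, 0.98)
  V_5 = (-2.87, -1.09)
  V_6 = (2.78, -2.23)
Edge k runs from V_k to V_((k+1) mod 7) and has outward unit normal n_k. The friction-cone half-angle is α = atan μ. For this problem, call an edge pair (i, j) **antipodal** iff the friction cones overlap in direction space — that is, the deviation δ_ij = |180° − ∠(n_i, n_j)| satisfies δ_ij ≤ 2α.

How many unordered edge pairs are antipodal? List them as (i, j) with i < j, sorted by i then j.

α = atan 0.45 = 24.23°;  2α = 48.46°
n_0 = (+0.8958, +0.4446)
n_1 = (+0.3770, +0.9262)
n_2 = (-0.0414, +0.9991)
n_3 = (-0.6808, +0.7325)
n_4 = (-0.9328, -0.3605)
n_5 = (-0.1978, -0.9802)
n_6 = (+0.7905, -0.6125)
  (0,1): δ = 138.54°  ·
  (0,2): δ = 114.02°  ·
  (0,3): δ = 73.49°  ·
  (0,4): δ = 5.26°  ✓
  (0,5): δ = 52.20°  ·
  (0,6): δ = 115.84°  ·
  (1,2): δ = 155.48°  ·
  (1,3): δ = 114.95°  ·
  (1,4): δ = 46.72°  ✓
  (1,5): δ = 10.74°  ✓
  (1,6): δ = 74.38°  ·
  (2,3): δ = 139.47°  ·
  (2,4): δ = 71.24°  ·
  (2,5): δ = 13.78°  ✓
  (2,6): δ = 49.86°  ·
  (3,4): δ = 111.77°  ·
  (3,5): δ = 54.31°  ·
  (3,6): δ = 9.33°  ✓
  (4,5): δ = 122.54°  ·
  (4,6): δ = 58.90°  ·
  (5,6): δ = 116.36°  ·
antipodal pairs: 5

count = 5; pairs: (0,4), (1,4), (1,5), (2,5), (3,6)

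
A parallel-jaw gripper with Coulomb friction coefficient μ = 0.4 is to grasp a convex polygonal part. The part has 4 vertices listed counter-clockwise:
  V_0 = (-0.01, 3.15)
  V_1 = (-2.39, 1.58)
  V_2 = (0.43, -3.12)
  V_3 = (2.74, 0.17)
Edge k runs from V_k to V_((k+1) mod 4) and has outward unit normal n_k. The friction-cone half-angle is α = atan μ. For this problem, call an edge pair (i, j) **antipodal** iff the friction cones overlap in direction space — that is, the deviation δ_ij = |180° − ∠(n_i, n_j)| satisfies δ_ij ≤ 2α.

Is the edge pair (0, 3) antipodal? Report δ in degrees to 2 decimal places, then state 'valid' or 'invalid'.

δ = 99.29°, invalid

α = atan 0.4 = 21.80°;  2α = 43.60°
edge 0: e_0 = (-2.38, -1.57);  n_0 = (-0.5506, +0.8347)
edge 3: e_3 = (-2.75, +2.98);  n_3 = (+0.7349, +0.6782)
∠(n_0, n_3) = 80.71°
δ = |180° − 80.71°| = 99.29°
99.29° > 2α = 43.60°  →  invalid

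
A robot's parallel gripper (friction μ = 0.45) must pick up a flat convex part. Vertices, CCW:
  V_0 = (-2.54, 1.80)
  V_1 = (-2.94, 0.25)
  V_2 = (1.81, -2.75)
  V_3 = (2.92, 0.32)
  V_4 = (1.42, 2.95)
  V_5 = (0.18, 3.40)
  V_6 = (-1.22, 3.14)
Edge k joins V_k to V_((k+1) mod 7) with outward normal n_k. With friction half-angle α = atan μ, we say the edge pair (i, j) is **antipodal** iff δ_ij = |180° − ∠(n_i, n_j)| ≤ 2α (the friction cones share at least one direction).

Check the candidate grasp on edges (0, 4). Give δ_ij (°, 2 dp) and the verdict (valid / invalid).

δ = 84.52°, invalid

α = atan 0.45 = 24.23°;  2α = 48.46°
edge 0: e_0 = (-0.40, -1.55);  n_0 = (-0.9683, +0.2499)
edge 4: e_4 = (-1.24, +0.45);  n_4 = (+0.3411, +0.9400)
∠(n_0, n_4) = 95.48°
δ = |180° − 95.48°| = 84.52°
84.52° > 2α = 48.46°  →  invalid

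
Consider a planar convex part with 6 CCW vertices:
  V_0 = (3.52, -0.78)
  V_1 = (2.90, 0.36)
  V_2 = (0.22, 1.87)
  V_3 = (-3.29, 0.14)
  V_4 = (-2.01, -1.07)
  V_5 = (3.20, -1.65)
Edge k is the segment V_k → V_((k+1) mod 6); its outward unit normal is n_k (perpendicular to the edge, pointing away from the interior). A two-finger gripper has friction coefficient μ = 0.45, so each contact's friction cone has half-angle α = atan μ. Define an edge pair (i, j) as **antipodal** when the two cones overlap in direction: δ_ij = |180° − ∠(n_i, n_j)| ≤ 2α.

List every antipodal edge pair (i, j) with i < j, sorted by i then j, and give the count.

α = atan 0.45 = 24.23°;  2α = 48.46°
n_0 = (+0.8785, +0.4778)
n_1 = (+0.4909, +0.8712)
n_2 = (-0.4421, +0.8970)
n_3 = (-0.6870, -0.7267)
n_4 = (-0.1106, -0.9939)
n_5 = (+0.9385, -0.3452)
  (0,1): δ = 147.94°  ·
  (0,2): δ = 92.30°  ·
  (0,3): δ = 18.07°  ✓
  (0,4): δ = 55.11°  ·
  (0,5): δ = 131.27°  ·
  (1,2): δ = 124.36°  ·
  (1,3): δ = 13.99°  ✓
  (1,4): δ = 23.05°  ✓
  (1,5): δ = 99.20°  ·
  (2,3): δ = 69.63°  ·
  (2,4): δ = 32.59°  ✓
  (2,5): δ = 43.57°  ✓
  (3,4): δ = 142.96°  ·
  (3,5): δ = 66.80°  ·
  (4,5): δ = 103.84°  ·
antipodal pairs: 5

count = 5; pairs: (0,3), (1,3), (1,4), (2,4), (2,5)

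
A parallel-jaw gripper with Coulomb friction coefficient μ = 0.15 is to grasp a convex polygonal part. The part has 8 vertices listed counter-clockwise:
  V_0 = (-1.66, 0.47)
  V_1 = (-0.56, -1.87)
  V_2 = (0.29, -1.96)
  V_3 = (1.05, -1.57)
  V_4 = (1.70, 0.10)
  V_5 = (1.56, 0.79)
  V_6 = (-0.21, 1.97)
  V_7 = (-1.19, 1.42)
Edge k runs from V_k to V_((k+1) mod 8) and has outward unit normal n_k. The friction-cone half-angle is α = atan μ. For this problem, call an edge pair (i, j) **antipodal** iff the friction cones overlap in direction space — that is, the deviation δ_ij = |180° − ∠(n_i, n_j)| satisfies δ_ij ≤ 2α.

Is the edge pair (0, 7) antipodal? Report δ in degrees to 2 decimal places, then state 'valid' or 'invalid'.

δ = 128.50°, invalid

α = atan 0.15 = 8.53°;  2α = 17.06°
edge 0: e_0 = (+1.10, -2.34);  n_0 = (-0.9050, -0.4254)
edge 7: e_7 = (-0.47, -0.95);  n_7 = (-0.8963, +0.4434)
∠(n_0, n_7) = 51.50°
δ = |180° − 51.50°| = 128.50°
128.50° > 2α = 17.06°  →  invalid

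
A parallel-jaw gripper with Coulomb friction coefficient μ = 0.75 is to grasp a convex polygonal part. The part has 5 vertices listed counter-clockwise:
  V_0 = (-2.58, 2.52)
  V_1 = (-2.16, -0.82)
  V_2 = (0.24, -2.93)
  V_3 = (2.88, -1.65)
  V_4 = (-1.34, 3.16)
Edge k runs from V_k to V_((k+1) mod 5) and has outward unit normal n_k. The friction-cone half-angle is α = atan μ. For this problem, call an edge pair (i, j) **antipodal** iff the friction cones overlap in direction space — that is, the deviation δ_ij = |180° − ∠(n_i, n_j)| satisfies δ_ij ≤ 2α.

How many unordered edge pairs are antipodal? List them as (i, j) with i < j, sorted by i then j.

α = atan 0.75 = 36.87°;  2α = 73.74°
n_0 = (-0.9922, -0.1248)
n_1 = (-0.6603, -0.7510)
n_2 = (+0.4363, -0.8998)
n_3 = (+0.7517, +0.6595)
n_4 = (-0.4586, +0.8886)
  (0,1): δ = 138.49°  ·
  (0,2): δ = 71.30°  ✓
  (0,3): δ = 34.09°  ✓
  (0,4): δ = 110.13°  ·
  (1,2): δ = 112.81°  ·
  (1,3): δ = 7.42°  ✓
  (1,4): δ = 68.62°  ✓
  (2,3): δ = 74.60°  ·
  (2,4): δ = 1.43°  ✓
  (3,4): δ = 103.96°  ·
antipodal pairs: 5

count = 5; pairs: (0,2), (0,3), (1,3), (1,4), (2,4)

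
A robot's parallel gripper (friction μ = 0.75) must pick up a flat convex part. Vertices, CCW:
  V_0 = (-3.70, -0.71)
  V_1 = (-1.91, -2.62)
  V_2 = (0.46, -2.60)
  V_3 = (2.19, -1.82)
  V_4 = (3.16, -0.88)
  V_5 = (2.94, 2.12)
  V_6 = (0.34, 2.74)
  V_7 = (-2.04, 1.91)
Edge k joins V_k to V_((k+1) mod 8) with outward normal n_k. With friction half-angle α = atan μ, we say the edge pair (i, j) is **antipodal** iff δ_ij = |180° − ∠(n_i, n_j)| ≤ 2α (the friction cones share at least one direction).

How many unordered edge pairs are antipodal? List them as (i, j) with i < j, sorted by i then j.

count = 13; pairs: (0,4), (0,5), (0,6), (1,5), (1,6), (1,7), (2,5), (2,6), (2,7), (3,5), (3,6), (3,7), (4,7)

α = atan 0.75 = 36.87°;  2α = 73.74°
n_0 = (-0.7297, -0.6838)
n_1 = (+0.0084, -1.0000)
n_2 = (+0.4110, -0.9116)
n_3 = (+0.6959, -0.7181)
n_4 = (+0.9973, +0.0731)
n_5 = (+0.2320, +0.9727)
n_6 = (-0.3293, +0.9442)
n_7 = (-0.8447, +0.5352)
  (0,1): δ = 132.66°  ·
  (0,2): δ = 108.87°  ·
  (0,3): δ = 89.04°  ·
  (0,4): δ = 38.95°  ✓
  (0,5): δ = 33.45°  ✓
  (0,6): δ = 66.08°  ✓
  (0,7): δ = 104.50°  ·
  (1,2): δ = 156.21°  ·
  (1,3): δ = 136.38°  ·
  (1,4): δ = 86.29°  ·
  (1,5): δ = 13.90°  ✓
  (1,6): δ = 18.74°  ✓
  (1,7): δ = 57.16°  ✓
  (2,3): δ = 160.17°  ·
  (2,4): δ = 110.07°  ·
  (2,5): δ = 37.68°  ✓
  (2,6): δ = 5.04°  ✓
  (2,7): δ = 33.37°  ✓
  (3,4): δ = 129.91°  ·
  (3,5): δ = 57.51°  ✓
  (3,6): δ = 24.87°  ✓
  (3,7): δ = 13.54°  ✓
  (4,5): δ = 107.61°  ·
  (4,6): δ = 74.97°  ·
  (4,7): δ = 36.55°  ✓
  (5,6): δ = 147.36°  ·
  (5,7): δ = 108.95°  ·
  (6,7): δ = 141.58°  ·
antipodal pairs: 13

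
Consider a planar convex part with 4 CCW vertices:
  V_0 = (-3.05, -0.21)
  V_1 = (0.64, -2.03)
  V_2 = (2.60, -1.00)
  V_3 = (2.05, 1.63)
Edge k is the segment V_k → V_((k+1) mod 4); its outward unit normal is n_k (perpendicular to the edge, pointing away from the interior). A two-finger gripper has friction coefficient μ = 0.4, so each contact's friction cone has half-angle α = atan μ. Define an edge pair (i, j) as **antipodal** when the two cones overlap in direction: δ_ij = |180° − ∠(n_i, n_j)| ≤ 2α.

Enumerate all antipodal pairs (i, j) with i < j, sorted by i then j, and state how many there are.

α = atan 0.4 = 21.80°;  2α = 43.60°
n_0 = (-0.4423, -0.8968)
n_1 = (+0.4652, -0.8852)
n_2 = (+0.9788, +0.2047)
n_3 = (-0.3394, +0.9407)
  (0,1): δ = 126.02°  ·
  (0,2): δ = 51.93°  ·
  (0,3): δ = 46.09°  ·
  (1,2): δ = 105.91°  ·
  (1,3): δ = 7.88°  ✓
  (2,3): δ = 81.97°  ·
antipodal pairs: 1

count = 1; pairs: (1,3)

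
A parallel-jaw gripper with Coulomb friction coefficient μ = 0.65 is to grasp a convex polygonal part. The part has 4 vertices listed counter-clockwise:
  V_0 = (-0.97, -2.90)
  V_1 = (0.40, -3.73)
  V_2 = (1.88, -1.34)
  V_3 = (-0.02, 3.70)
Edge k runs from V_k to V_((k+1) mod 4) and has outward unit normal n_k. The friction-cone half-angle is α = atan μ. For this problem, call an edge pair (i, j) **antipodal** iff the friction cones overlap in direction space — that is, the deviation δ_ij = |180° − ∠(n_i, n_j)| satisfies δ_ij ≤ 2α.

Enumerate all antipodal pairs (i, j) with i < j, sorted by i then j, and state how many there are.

α = atan 0.65 = 33.02°;  2α = 66.05°
n_0 = (-0.5182, -0.8553)
n_1 = (+0.8502, -0.5265)
n_2 = (+0.9357, +0.3528)
n_3 = (-0.9898, +0.1425)
  (0,1): δ = 90.56°  ·
  (0,2): δ = 38.14°  ✓
  (0,3): δ = 113.02°  ·
  (1,2): δ = 127.58°  ·
  (1,3): δ = 23.58°  ✓
  (2,3): δ = 28.85°  ✓
antipodal pairs: 3

count = 3; pairs: (0,2), (1,3), (2,3)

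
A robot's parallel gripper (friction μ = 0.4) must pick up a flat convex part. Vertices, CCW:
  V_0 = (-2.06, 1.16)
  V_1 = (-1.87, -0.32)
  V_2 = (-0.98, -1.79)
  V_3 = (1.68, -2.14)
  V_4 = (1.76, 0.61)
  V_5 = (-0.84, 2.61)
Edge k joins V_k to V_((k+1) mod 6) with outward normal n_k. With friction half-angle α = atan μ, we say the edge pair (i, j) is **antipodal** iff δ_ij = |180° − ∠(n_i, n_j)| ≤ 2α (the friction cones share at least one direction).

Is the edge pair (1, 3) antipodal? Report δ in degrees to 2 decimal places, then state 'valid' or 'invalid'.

α = atan 0.4 = 21.80°;  2α = 43.60°
edge 1: e_1 = (+0.89, -1.47);  n_1 = (-0.8554, -0.5179)
edge 3: e_3 = (+0.08, +2.75);  n_3 = (+0.9996, -0.0291)
∠(n_1, n_3) = 147.14°
δ = |180° − 147.14°| = 32.86°
32.86° ≤ 2α = 43.60°  →  valid

δ = 32.86°, valid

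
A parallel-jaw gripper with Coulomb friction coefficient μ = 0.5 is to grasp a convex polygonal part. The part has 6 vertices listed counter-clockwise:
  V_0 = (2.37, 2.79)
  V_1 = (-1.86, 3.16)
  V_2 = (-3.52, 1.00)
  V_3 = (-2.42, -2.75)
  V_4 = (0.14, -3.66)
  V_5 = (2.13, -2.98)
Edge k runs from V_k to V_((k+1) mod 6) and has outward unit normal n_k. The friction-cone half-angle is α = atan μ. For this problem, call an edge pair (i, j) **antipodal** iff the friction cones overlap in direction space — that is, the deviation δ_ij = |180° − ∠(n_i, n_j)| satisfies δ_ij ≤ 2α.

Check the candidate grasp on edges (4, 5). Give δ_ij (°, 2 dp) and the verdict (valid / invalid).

δ = 111.25°, invalid

α = atan 0.5 = 26.57°;  2α = 53.13°
edge 4: e_4 = (+1.99, +0.68);  n_4 = (+0.3234, -0.9463)
edge 5: e_5 = (+0.24, +5.77);  n_5 = (+0.9991, -0.0416)
∠(n_4, n_5) = 68.75°
δ = |180° − 68.75°| = 111.25°
111.25° > 2α = 53.13°  →  invalid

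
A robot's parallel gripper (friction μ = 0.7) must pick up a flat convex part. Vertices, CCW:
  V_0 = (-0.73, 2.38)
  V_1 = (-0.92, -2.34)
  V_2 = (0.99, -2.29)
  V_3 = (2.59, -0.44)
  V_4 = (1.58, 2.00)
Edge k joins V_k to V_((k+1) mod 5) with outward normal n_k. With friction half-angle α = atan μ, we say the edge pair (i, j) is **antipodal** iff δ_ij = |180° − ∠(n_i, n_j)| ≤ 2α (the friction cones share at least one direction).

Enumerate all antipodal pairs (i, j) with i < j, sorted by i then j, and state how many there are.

count = 5; pairs: (0,2), (0,3), (1,3), (1,4), (2,4)

α = atan 0.7 = 34.99°;  2α = 69.98°
n_0 = (-0.9992, +0.0402)
n_1 = (+0.0262, -0.9997)
n_2 = (+0.7564, -0.6542)
n_3 = (+0.9240, +0.3825)
n_4 = (+0.1623, +0.9867)
  (0,1): δ = 86.20°  ·
  (0,2): δ = 38.55°  ✓
  (0,3): δ = 24.79°  ✓
  (0,4): δ = 82.96°  ·
  (1,2): δ = 132.35°  ·
  (1,3): δ = 69.01°  ✓
  (1,4): δ = 10.84°  ✓
  (2,3): δ = 116.66°  ·
  (2,4): δ = 58.49°  ✓
  (3,4): δ = 121.83°  ·
antipodal pairs: 5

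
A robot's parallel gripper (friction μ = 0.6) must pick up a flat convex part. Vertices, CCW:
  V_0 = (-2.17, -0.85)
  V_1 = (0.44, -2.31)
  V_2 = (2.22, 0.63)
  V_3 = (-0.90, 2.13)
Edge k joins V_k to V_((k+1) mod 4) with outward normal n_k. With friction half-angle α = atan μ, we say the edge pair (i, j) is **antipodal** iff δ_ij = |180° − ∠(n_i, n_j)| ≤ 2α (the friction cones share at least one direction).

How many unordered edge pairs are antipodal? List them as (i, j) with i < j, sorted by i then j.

count = 2; pairs: (0,2), (1,3)

α = atan 0.6 = 30.96°;  2α = 61.93°
n_0 = (-0.4882, -0.8727)
n_1 = (+0.8554, -0.5179)
n_2 = (+0.4333, +0.9013)
n_3 = (-0.9199, +0.3921)
  (0,1): δ = 91.97°  ·
  (0,2): δ = 3.55°  ✓
  (0,3): δ = 96.14°  ·
  (1,2): δ = 84.48°  ·
  (1,3): δ = 8.11°  ✓
  (2,3): δ = 87.41°  ·
antipodal pairs: 2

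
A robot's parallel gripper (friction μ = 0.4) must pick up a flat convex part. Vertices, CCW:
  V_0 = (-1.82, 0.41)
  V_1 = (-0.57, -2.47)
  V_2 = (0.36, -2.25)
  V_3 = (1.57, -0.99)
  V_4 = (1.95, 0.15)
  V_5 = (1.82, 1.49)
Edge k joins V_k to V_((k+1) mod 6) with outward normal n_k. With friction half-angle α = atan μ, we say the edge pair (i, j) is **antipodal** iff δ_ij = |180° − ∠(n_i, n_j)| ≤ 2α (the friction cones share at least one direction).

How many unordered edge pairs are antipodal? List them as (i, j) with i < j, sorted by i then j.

count = 4; pairs: (0,3), (0,4), (1,5), (2,5)

α = atan 0.4 = 21.80°;  2α = 43.60°
n_0 = (-0.9173, -0.3981)
n_1 = (+0.2302, -0.9731)
n_2 = (+0.7213, -0.6927)
n_3 = (+0.9487, -0.3162)
n_4 = (+0.9953, +0.0966)
n_5 = (-0.2844, +0.9587)
  (0,1): δ = 100.15°  ·
  (0,2): δ = 67.30°  ·
  (0,3): δ = 41.90°  ✓
  (0,4): δ = 17.92°  ✓
  (0,5): δ = 83.06°  ·
  (1,2): δ = 147.15°  ·
  (1,3): δ = 121.74°  ·
  (1,4): δ = 97.77°  ·
  (1,5): δ = 3.22°  ✓
  (2,3): δ = 154.59°  ·
  (2,4): δ = 130.62°  ·
  (2,5): δ = 29.63°  ✓
  (3,4): δ = 156.02°  ·
  (3,5): δ = 55.04°  ·
  (4,5): δ = 79.02°  ·
antipodal pairs: 4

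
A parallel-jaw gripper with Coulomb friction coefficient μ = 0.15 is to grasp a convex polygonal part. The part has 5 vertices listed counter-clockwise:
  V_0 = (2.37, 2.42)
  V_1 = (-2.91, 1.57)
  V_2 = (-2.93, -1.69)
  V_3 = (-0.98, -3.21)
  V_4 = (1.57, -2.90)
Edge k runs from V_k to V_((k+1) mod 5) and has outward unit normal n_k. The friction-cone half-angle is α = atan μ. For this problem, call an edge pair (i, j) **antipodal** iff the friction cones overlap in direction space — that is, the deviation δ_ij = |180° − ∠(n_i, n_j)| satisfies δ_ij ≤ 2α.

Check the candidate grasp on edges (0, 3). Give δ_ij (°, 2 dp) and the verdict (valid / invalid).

δ = 2.21°, valid

α = atan 0.15 = 8.53°;  2α = 17.06°
edge 0: e_0 = (-5.28, -0.85);  n_0 = (-0.1589, +0.9873)
edge 3: e_3 = (+2.55, +0.31);  n_3 = (+0.1207, -0.9927)
∠(n_0, n_3) = 177.79°
δ = |180° − 177.79°| = 2.21°
2.21° ≤ 2α = 17.06°  →  valid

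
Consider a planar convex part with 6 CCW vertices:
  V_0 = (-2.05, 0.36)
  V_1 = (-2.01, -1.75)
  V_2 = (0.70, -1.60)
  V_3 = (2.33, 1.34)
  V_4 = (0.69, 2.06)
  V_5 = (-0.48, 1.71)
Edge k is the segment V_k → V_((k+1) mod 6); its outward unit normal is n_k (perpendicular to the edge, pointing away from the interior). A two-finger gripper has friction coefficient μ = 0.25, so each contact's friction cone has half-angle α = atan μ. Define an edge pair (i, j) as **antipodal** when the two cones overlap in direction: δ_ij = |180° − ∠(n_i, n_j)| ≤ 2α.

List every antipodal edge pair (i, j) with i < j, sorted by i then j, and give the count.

count = 3; pairs: (1,3), (1,4), (2,5)

α = atan 0.25 = 14.04°;  2α = 28.07°
n_0 = (-0.9998, -0.0190)
n_1 = (+0.0553, -0.9985)
n_2 = (+0.8746, -0.4849)
n_3 = (+0.4020, +0.9156)
n_4 = (-0.2866, +0.9581)
n_5 = (-0.6520, +0.7582)
  (0,1): δ = 87.92°  ·
  (0,2): δ = 30.09°  ·
  (0,3): δ = 65.21°  ·
  (0,4): δ = 105.57°  ·
  (0,5): δ = 129.61°  ·
  (1,2): δ = 122.17°  ·
  (1,3): δ = 26.87°  ✓
  (1,4): δ = 13.49°  ✓
  (1,5): δ = 37.52°  ·
  (2,3): δ = 84.70°  ·
  (2,4): δ = 44.34°  ·
  (2,5): δ = 20.30°  ✓
  (3,4): δ = 139.64°  ·
  (3,5): δ = 115.61°  ·
  (4,5): δ = 155.96°  ·
antipodal pairs: 3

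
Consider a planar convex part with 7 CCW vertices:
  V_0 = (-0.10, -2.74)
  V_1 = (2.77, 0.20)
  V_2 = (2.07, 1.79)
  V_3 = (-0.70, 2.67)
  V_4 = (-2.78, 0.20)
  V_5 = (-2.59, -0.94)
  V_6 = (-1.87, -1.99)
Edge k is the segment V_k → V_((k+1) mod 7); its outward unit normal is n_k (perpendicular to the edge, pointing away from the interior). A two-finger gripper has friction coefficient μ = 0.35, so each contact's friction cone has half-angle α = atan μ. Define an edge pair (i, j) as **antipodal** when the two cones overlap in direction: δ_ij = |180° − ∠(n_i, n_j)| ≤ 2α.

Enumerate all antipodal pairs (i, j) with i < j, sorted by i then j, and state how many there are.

α = atan 0.35 = 19.29°;  2α = 38.58°
n_0 = (+0.7156, -0.6985)
n_1 = (+0.9152, +0.4029)
n_2 = (+0.3028, +0.9531)
n_3 = (-0.7649, +0.6441)
n_4 = (-0.9864, -0.1644)
n_5 = (-0.8247, -0.5655)
n_6 = (-0.3901, -0.9208)
  (0,1): δ = 111.93°  ·
  (0,2): δ = 63.31°  ·
  (0,3): δ = 4.21°  ✓
  (0,4): δ = 53.77°  ·
  (0,5): δ = 78.75°  ·
  (0,6): δ = 111.35°  ·
  (1,2): δ = 131.39°  ·
  (1,3): δ = 63.86°  ·
  (1,4): δ = 14.30°  ✓
  (1,5): δ = 10.68°  ✓
  (1,6): δ = 43.27°  ·
  (2,3): δ = 112.48°  ·
  (2,4): δ = 62.91°  ·
  (2,5): δ = 37.94°  ✓
  (2,6): δ = 5.34°  ✓
  (3,4): δ = 130.44°  ·
  (3,5): δ = 105.46°  ·
  (3,6): δ = 72.86°  ·
  (4,5): δ = 155.02°  ·
  (4,6): δ = 122.43°  ·
  (5,6): δ = 147.40°  ·
antipodal pairs: 5

count = 5; pairs: (0,3), (1,4), (1,5), (2,5), (2,6)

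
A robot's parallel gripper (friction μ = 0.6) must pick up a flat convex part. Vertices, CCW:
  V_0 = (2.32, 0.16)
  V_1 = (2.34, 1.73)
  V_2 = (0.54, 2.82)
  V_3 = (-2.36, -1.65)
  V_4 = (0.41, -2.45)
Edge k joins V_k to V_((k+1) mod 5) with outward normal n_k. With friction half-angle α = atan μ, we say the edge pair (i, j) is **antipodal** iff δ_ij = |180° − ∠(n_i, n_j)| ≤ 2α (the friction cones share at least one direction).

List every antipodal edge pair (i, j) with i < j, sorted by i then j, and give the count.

α = atan 0.6 = 30.96°;  2α = 61.93°
n_0 = (+0.9999, -0.0127)
n_1 = (+0.5180, +0.8554)
n_2 = (-0.8389, +0.5443)
n_3 = (-0.2775, -0.9607)
n_4 = (+0.8070, -0.5906)
  (0,1): δ = 120.47°  ·
  (0,2): δ = 32.24°  ✓
  (0,3): δ = 74.62°  ·
  (0,4): δ = 144.53°  ·
  (1,2): δ = 91.78°  ·
  (1,3): δ = 15.09°  ✓
  (1,4): δ = 85.00°  ·
  (2,3): δ = 73.13°  ·
  (2,4): δ = 3.22°  ✓
  (3,4): δ = 110.09°  ·
antipodal pairs: 3

count = 3; pairs: (0,2), (1,3), (2,4)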